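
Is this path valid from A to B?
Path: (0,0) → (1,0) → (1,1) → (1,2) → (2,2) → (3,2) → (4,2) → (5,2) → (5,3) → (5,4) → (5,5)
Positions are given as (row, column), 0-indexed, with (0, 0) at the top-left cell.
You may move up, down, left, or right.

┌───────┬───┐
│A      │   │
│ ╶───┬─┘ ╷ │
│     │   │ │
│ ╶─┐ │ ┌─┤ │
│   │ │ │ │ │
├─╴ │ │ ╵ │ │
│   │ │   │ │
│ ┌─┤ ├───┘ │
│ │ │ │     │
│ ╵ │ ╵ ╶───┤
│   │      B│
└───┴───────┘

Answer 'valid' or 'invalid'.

Checking path validity:
Result: All consecutive moves are passable.

valid

Correct solution:

┌───────┬───┐
│A      │   │
│ ╶───┬─┘ ╷ │
│↳ → ↓│   │ │
│ ╶─┐ │ ┌─┤ │
│   │↓│ │ │ │
├─╴ │ │ ╵ │ │
│   │↓│   │ │
│ ┌─┤ ├───┘ │
│ │ │↓│     │
│ ╵ │ ╵ ╶───┤
│   │↳ → → B│
└───┴───────┘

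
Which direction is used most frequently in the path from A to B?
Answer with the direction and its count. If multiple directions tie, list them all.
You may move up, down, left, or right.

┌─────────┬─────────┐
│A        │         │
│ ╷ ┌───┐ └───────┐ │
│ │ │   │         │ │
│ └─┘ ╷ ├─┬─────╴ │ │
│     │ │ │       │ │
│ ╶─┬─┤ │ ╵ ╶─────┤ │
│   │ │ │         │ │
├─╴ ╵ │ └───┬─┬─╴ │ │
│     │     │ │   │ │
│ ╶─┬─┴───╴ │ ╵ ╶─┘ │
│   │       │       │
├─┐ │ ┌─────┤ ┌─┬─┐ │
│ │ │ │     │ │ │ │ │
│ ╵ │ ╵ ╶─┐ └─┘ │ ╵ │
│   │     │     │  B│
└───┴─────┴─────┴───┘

Directions: right, right, right, right, down, right, right, right, right, down, left, left, left, down, right, right, right, down, left, down, right, right, down, down
Counts: {'right': 13, 'down': 7, 'left': 4}
Most common: right (13 times)

Solution:

┌─────────┬─────────┐
│A → → → ↓│         │
│ ╷ ┌───┐ └───────┐ │
│ │ │   │↳ → → → ↓│ │
│ └─┘ ╷ ├─┬─────╴ │ │
│     │ │ │↓ ← ← ↲│ │
│ ╶─┬─┤ │ ╵ ╶─────┤ │
│   │ │ │  ↳ → → ↓│ │
├─╴ ╵ │ └───┬─┬─╴ │ │
│     │     │ │↓ ↲│ │
│ ╶─┬─┴───╴ │ ╵ ╶─┘ │
│   │       │  ↳ → ↓│
├─┐ │ ┌─────┤ ┌─┬─┐ │
│ │ │ │     │ │ │ │↓│
│ ╵ │ ╵ ╶─┐ └─┘ │ ╵ │
│   │     │     │  B│
└───┴─────┴─────┴───┘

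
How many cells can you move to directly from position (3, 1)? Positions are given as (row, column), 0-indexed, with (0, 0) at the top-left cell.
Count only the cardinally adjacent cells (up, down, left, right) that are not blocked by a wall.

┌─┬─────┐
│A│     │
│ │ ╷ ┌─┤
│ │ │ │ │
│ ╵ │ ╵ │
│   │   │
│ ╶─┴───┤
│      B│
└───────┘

Checking passable neighbors of (3, 1):
Neighbors: (3, 0), (3, 2)
Count: 2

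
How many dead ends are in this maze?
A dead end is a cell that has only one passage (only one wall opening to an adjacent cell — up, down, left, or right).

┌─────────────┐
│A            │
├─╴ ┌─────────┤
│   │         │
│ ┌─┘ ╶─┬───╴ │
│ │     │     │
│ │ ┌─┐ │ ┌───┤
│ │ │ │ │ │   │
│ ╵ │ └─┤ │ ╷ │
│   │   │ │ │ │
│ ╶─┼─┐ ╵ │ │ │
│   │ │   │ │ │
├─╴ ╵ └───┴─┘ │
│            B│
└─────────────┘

Checking each cell for number of passages:

Dead ends found at positions:
  (0, 0)
  (0, 6)
  (3, 2)
  (3, 3)
  (5, 2)
  (5, 5)
  (6, 0)
Total dead ends: 7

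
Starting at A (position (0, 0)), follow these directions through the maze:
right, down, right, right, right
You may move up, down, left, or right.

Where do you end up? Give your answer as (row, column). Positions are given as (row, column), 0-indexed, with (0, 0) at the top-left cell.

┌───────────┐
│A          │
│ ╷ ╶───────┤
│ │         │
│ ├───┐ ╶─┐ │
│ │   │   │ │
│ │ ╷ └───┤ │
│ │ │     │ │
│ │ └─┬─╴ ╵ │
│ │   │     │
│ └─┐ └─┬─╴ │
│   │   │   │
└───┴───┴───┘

Following directions step by step:
Start: (0, 0)
  right: (0, 0) → (0, 1)
  down: (0, 1) → (1, 1)
  right: (1, 1) → (1, 2)
  right: (1, 2) → (1, 3)
  right: (1, 3) → (1, 4)
Final position: (1, 4)

Path taken:

┌───────────┐
│A ↓        │
│ ╷ ╶───────┤
│ │↳ → → B  │
│ ├───┐ ╶─┐ │
│ │   │   │ │
│ │ ╷ └───┤ │
│ │ │     │ │
│ │ └─┬─╴ ╵ │
│ │   │     │
│ └─┐ └─┬─╴ │
│   │   │   │
└───┴───┴───┘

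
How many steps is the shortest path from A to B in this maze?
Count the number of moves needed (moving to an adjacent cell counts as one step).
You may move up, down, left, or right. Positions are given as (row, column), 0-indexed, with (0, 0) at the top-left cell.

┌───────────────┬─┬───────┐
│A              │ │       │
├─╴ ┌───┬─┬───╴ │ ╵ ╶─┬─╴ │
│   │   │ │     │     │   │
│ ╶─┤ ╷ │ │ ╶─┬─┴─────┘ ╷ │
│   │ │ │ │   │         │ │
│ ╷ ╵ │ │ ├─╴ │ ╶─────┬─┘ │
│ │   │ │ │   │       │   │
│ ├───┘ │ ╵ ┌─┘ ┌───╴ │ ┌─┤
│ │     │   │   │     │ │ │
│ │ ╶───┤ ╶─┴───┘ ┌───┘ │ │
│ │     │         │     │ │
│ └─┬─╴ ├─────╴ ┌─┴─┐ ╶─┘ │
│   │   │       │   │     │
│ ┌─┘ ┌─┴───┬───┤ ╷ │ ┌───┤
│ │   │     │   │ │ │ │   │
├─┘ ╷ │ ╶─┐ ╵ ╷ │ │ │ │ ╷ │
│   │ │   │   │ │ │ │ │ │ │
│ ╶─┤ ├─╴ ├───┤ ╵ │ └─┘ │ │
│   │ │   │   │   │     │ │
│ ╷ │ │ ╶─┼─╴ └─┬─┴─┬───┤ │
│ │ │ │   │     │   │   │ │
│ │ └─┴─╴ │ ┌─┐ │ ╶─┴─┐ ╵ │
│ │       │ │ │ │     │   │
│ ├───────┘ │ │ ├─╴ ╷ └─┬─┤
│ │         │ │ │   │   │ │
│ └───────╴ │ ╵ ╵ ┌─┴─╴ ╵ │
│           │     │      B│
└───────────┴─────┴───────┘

Using BFS to find shortest path:
Start: (0, 0), End: (13, 12)
Path found:
(0,0) → (0,1) → (1,1) → (1,0) → (2,0) → (2,1) → (3,1) → (3,2) → (2,2) → (1,2) → (1,3) → (2,3) → (3,3) → (4,3) → (4,2) → (4,1) → (5,1) → (5,2) → (5,3) → (6,3) → (6,2) → (7,2) → (7,1) → (8,1) → (8,0) → (9,0) → (10,0) → (11,0) → (12,0) → (13,0) → (13,1) → (13,2) → (13,3) → (13,4) → (13,5) → (12,5) → (11,5) → (10,5) → (10,6) → (10,7) → (11,7) → (12,7) → (13,7) → (13,8) → (12,8) → (12,9) → (11,9) → (11,10) → (12,10) → (12,11) → (13,11) → (13,12)
Number of steps: 51

Solution:

┌───────────────┬─┬───────┐
│A ↓            │ │       │
├─╴ ┌───┬─┬───╴ │ ╵ ╶─┬─╴ │
│↓ ↲│↱ ↓│ │     │     │   │
│ ╶─┤ ╷ │ │ ╶─┬─┴─────┘ ╷ │
│↳ ↓│↑│↓│ │   │         │ │
│ ╷ ╵ │ │ ├─╴ │ ╶─────┬─┘ │
│ │↳ ↑│↓│ │   │       │   │
│ ├───┘ │ ╵ ┌─┘ ┌───╴ │ ┌─┤
│ │↓ ← ↲│   │   │     │ │ │
│ │ ╶───┤ ╶─┴───┘ ┌───┘ │ │
│ │↳ → ↓│         │     │ │
│ └─┬─╴ ├─────╴ ┌─┴─┐ ╶─┘ │
│   │↓ ↲│       │   │     │
│ ┌─┘ ┌─┴───┬───┤ ╷ │ ┌───┤
│ │↓ ↲│     │   │ │ │ │   │
├─┘ ╷ │ ╶─┐ ╵ ╷ │ │ │ │ ╷ │
│↓ ↲│ │   │   │ │ │ │ │ │ │
│ ╶─┤ ├─╴ ├───┤ ╵ │ └─┘ │ │
│↓  │ │   │   │   │     │ │
│ ╷ │ │ ╶─┼─╴ └─┬─┴─┬───┤ │
│↓│ │ │   │↱ → ↓│   │   │ │
│ │ └─┴─╴ │ ┌─┐ │ ╶─┴─┐ ╵ │
│↓│       │↑│ │↓│  ↱ ↓│   │
│ ├───────┘ │ │ ├─╴ ╷ └─┬─┤
│↓│        ↑│ │↓│↱ ↑│↳ ↓│ │
│ └───────╴ │ ╵ ╵ ┌─┴─╴ ╵ │
│↳ → → → → ↑│  ↳ ↑│    ↳ B│
└───────────┴─────┴───────┘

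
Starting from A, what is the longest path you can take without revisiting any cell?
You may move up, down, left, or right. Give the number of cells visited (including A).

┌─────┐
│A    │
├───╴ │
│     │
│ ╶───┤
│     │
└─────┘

Finding longest simple path using DFS:
Start: (0, 0)
Longest path visits 9 cells
Path: A → right → right → down → left → left → down → right → right

Solution:

┌─────┐
│A → ↓│
├───╴ │
│↓ ← ↲│
│ ╶───┤
│↳ → B│
└─────┘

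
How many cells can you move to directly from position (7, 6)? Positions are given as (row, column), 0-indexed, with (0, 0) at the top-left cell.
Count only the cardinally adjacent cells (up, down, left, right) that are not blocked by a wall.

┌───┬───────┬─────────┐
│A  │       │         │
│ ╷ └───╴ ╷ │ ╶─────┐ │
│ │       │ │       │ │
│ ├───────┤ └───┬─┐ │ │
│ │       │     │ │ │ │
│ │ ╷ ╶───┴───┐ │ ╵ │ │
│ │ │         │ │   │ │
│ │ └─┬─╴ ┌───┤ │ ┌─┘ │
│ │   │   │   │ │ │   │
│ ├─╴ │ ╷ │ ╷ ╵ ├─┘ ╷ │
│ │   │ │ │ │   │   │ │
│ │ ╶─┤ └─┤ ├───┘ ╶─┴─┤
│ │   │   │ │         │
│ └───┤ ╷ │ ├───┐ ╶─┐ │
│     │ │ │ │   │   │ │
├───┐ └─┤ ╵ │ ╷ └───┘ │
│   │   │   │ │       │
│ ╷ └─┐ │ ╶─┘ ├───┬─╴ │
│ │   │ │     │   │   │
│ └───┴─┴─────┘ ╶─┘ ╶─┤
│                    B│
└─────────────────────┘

Checking passable neighbors of (7, 6):
Neighbors: (8, 6), (7, 7)
Count: 2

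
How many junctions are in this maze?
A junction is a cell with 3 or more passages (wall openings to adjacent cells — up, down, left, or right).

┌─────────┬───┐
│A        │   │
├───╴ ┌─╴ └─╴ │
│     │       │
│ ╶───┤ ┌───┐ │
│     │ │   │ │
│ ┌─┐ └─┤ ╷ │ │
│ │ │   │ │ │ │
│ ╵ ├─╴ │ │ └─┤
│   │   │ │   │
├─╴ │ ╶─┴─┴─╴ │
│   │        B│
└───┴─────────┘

Checking each cell for number of passages:

Junctions found (3+ passages):
  (0, 2): 3 passages
  (1, 4): 3 passages
  (1, 6): 3 passages
  (2, 0): 3 passages
  (4, 1): 3 passages
Total junctions: 5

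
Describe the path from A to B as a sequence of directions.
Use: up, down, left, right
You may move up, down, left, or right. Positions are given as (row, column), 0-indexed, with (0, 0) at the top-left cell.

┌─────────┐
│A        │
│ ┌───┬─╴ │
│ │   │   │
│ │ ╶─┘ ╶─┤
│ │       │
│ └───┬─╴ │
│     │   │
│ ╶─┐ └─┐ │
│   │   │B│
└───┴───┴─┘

Finding the path and converting it to directions:
Path through cells: (0,0) → (0,1) → (0,2) → (0,3) → (0,4) → (1,4) → (1,3) → (2,3) → (2,4) → (3,4) → (4,4)
Directions: right, right, right, right, down, left, down, right, down, down

Solution:

┌─────────┐
│A → → → ↓│
│ ┌───┬─╴ │
│ │   │↓ ↲│
│ │ ╶─┘ ╶─┤
│ │    ↳ ↓│
│ └───┬─╴ │
│     │  ↓│
│ ╶─┐ └─┐ │
│   │   │B│
└───┴───┴─┘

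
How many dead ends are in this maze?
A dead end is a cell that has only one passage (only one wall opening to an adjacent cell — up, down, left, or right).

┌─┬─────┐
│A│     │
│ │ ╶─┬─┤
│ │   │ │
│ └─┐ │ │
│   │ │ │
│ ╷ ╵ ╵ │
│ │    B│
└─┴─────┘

Checking each cell for number of passages:

Dead ends found at positions:
  (0, 0)
  (0, 3)
  (1, 3)
  (3, 0)
Total dead ends: 4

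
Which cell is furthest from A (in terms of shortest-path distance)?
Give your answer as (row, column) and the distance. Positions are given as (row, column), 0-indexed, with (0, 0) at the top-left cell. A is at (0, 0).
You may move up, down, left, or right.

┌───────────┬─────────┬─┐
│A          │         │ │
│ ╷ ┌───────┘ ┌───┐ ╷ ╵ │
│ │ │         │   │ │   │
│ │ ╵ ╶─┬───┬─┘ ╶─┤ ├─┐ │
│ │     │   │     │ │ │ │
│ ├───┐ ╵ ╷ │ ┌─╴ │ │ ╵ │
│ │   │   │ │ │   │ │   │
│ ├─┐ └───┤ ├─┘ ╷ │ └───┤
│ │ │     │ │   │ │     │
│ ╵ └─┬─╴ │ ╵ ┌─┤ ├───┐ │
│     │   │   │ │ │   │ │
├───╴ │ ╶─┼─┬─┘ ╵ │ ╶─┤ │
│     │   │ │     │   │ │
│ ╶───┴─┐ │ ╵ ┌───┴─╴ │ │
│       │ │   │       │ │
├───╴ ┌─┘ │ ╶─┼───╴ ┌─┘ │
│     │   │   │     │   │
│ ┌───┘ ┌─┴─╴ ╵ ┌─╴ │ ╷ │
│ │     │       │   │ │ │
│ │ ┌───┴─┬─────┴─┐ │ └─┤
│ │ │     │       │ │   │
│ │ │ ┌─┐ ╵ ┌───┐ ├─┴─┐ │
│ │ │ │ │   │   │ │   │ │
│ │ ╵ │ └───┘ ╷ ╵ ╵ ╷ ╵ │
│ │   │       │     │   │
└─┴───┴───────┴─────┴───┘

Computing BFS distances from A to all cells:
Furthest cell: (3, 1)
Distance: 64 steps

Path from A to the furthest cell:

┌───────────┬─────────┬─┐
│A ↓        │↱ → → ↓  │ │
│ ╷ ┌───────┘ ┌───┐ ╷ ╵ │
│ │↓│↱ → → → ↑│   │↓│   │
│ │ ╵ ╶─┬───┬─┘ ╶─┤ ├─┐ │
│ │↳ ↑  │   │     │↓│ │ │
│ ├───┐ ╵ ╷ │ ┌─╴ │ │ ╵ │
│ │B ↰│   │ │ │   │↓│   │
│ ├─┐ └───┤ ├─┘ ╷ │ └───┤
│ │ │↑ ← ↰│ │   │ │↳ → ↓│
│ ╵ └─┬─╴ │ ╵ ┌─┤ ├───┐ │
│     │↱ ↑│   │ │ │   │↓│
├───╴ │ ╶─┼─┬─┘ ╵ │ ╶─┤ │
│     │↑ ↰│ │     │   │↓│
│ ╶───┴─┐ │ ╵ ┌───┴─╴ │ │
│       │↑│   │       │↓│
├───╴ ┌─┘ │ ╶─┼───╴ ┌─┘ │
│     │↱ ↑│   │     │↓ ↲│
│ ┌───┘ ┌─┴─╴ ╵ ┌─╴ │ ╷ │
│ │↱ → ↑│       │   │↓│ │
│ │ ┌───┴─┬─────┴─┐ │ └─┤
│ │↑│↓ ← ↰│↓ ← ← ↰│ │↳ ↓│
│ │ │ ┌─┐ ╵ ┌───┐ ├─┴─┐ │
│ │↑│↓│ │↑ ↲│   │↑│↓ ↰│↓│
│ │ ╵ │ └───┘ ╷ ╵ ╵ ╷ ╵ │
│ │↑ ↲│       │  ↑ ↲│↑ ↲│
└─┴───┴───────┴─────┴───┘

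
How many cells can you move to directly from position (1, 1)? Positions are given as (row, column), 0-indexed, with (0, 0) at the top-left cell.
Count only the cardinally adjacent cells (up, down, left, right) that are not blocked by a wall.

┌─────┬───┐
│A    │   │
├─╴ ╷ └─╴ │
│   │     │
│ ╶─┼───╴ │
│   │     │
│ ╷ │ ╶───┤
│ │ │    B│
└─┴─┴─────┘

Checking passable neighbors of (1, 1):
Neighbors: (0, 1), (1, 0)
Count: 2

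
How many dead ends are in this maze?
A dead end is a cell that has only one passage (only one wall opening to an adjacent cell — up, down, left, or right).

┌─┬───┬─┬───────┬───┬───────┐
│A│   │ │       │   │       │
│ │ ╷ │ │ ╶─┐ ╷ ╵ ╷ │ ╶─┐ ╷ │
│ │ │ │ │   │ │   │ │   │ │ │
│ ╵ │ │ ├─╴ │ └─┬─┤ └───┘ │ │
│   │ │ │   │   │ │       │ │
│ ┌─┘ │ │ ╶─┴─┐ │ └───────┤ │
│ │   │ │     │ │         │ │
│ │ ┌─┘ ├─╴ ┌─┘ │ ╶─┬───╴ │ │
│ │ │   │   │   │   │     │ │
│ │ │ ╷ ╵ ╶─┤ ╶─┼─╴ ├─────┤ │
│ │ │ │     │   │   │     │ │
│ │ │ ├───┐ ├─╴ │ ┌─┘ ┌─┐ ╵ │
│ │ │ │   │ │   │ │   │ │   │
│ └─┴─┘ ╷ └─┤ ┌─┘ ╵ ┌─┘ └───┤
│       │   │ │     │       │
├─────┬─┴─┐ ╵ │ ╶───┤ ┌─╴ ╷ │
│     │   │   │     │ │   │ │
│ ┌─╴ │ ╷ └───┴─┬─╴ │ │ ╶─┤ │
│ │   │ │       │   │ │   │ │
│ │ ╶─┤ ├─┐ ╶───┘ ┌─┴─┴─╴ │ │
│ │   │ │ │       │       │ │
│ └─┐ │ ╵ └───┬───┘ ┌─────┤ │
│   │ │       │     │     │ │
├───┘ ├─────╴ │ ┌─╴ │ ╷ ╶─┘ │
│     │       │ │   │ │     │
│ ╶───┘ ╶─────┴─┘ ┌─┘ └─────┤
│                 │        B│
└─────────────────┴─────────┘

Checking each cell for number of passages:

Dead ends found at positions:
  (0, 0)
  (0, 3)
  (1, 11)
  (2, 8)
  (3, 6)
  (4, 10)
  (6, 1)
  (6, 2)
  (6, 5)
  (6, 11)
  (9, 7)
  (9, 10)
  (10, 4)
  (11, 1)
  (11, 12)
  (12, 7)
  (13, 9)
  (13, 13)
Total dead ends: 18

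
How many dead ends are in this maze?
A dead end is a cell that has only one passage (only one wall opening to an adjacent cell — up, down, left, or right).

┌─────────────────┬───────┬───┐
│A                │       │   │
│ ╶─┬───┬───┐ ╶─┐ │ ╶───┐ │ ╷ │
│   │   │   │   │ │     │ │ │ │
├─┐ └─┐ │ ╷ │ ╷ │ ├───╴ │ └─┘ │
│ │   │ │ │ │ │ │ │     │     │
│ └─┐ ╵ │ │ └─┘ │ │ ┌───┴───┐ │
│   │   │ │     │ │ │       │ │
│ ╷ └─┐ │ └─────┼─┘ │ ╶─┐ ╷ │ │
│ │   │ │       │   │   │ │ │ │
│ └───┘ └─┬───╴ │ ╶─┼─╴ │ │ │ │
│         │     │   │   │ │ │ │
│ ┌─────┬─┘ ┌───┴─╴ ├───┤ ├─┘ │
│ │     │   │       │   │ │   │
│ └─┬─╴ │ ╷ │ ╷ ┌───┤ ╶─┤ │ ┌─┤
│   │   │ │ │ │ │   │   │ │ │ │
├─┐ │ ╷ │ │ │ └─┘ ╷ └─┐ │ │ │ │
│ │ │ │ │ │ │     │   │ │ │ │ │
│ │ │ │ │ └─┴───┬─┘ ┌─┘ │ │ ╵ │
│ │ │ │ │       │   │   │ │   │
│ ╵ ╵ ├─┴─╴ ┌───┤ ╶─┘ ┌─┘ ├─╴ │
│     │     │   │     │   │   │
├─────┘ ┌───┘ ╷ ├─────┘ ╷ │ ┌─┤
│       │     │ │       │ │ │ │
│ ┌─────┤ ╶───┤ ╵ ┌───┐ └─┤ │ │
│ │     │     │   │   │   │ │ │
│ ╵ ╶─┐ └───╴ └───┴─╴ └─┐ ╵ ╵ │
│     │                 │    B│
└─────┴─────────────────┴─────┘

Checking each cell for number of passages:

Dead ends found at positions:
  (1, 2)
  (1, 13)
  (2, 0)
  (2, 6)
  (3, 8)
  (4, 2)
  (5, 4)
  (5, 10)
  (5, 13)
  (6, 1)
  (6, 11)
  (7, 7)
  (7, 14)
  (8, 0)
  (8, 5)
  (8, 10)
  (9, 3)
  (9, 7)
  (11, 12)
  (11, 14)
  (12, 9)
  (13, 2)
  (13, 11)
Total dead ends: 23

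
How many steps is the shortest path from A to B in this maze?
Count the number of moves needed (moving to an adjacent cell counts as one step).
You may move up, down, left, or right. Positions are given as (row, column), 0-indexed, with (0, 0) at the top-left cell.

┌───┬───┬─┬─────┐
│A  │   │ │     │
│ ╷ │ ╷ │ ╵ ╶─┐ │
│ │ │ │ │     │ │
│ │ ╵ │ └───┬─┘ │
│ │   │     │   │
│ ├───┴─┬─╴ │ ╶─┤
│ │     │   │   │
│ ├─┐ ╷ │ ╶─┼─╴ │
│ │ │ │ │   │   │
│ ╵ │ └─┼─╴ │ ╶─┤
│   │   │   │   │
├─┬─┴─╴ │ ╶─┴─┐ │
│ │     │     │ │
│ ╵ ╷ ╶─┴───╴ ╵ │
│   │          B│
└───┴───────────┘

Using BFS to find shortest path:
Start: (0, 0), End: (7, 7)
Path found:
(0,0) → (0,1) → (1,1) → (2,1) → (2,2) → (1,2) → (0,2) → (0,3) → (1,3) → (2,3) → (2,4) → (2,5) → (3,5) → (3,4) → (4,4) → (4,5) → (5,5) → (5,4) → (6,4) → (6,5) → (6,6) → (7,6) → (7,7)
Number of steps: 22

Solution:

┌───┬───┬─┬─────┐
│A ↓│↱ ↓│ │     │
│ ╷ │ ╷ │ ╵ ╶─┐ │
│ │↓│↑│↓│     │ │
│ │ ╵ │ └───┬─┘ │
│ │↳ ↑│↳ → ↓│   │
│ ├───┴─┬─╴ │ ╶─┤
│ │     │↓ ↲│   │
│ ├─┐ ╷ │ ╶─┼─╴ │
│ │ │ │ │↳ ↓│   │
│ ╵ │ └─┼─╴ │ ╶─┤
│   │   │↓ ↲│   │
├─┬─┴─╴ │ ╶─┴─┐ │
│ │     │↳ → ↓│ │
│ ╵ ╷ ╶─┴───╴ ╵ │
│   │        ↳ B│
└───┴───────────┘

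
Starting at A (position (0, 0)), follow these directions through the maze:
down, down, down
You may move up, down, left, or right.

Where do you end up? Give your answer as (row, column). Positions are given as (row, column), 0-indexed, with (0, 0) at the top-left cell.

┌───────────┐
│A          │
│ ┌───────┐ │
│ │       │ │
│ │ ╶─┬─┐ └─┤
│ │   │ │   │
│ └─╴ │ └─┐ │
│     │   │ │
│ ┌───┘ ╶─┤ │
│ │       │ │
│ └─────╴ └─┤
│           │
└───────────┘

Following directions step by step:
Start: (0, 0)
  down: (0, 0) → (1, 0)
  down: (1, 0) → (2, 0)
  down: (2, 0) → (3, 0)
Final position: (3, 0)

Path taken:

┌───────────┐
│A          │
│ ┌───────┐ │
│↓│       │ │
│ │ ╶─┬─┐ └─┤
│↓│   │ │   │
│ └─╴ │ └─┐ │
│B    │   │ │
│ ┌───┘ ╶─┤ │
│ │       │ │
│ └─────╴ └─┤
│           │
└───────────┘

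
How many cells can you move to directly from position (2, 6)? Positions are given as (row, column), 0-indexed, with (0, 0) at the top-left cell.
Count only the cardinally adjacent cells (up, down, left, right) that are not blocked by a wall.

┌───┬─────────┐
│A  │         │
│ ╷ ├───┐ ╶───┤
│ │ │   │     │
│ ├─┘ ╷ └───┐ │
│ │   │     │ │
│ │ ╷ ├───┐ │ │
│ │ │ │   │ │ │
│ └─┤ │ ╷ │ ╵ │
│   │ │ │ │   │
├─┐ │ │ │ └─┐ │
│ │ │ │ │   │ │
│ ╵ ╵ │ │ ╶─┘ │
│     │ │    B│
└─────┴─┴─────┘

Checking passable neighbors of (2, 6):
Neighbors: (1, 6), (3, 6)
Count: 2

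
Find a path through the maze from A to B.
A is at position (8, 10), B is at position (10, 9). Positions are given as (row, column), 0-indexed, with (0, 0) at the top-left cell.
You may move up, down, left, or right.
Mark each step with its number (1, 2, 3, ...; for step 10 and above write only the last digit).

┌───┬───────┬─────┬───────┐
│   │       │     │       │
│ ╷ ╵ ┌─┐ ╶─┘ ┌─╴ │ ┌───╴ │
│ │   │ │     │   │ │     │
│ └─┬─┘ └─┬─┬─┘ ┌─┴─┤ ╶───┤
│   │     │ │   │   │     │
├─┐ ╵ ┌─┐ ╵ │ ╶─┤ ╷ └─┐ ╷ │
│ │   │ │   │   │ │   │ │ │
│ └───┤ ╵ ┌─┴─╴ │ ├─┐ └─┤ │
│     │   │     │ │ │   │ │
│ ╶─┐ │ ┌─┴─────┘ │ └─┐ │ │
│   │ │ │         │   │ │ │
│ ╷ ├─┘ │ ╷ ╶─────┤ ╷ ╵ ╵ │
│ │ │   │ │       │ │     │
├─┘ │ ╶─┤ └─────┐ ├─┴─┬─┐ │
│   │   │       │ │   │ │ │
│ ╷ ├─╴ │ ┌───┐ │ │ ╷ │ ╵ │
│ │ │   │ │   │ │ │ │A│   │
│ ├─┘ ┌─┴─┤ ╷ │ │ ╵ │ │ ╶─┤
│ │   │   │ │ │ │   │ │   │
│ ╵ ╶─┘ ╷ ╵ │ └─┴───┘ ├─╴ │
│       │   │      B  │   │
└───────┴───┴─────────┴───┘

Finding the shortest path from (8, 10) to (10, 9):
Path length: 3 steps
Directions: down → down → left

Solution:

┌───┬───────┬─────┬───────┐
│   │       │     │       │
│ ╷ ╵ ┌─┐ ╶─┘ ┌─╴ │ ┌───╴ │
│ │   │ │     │   │ │     │
│ └─┬─┘ └─┬─┬─┘ ┌─┴─┤ ╶───┤
│   │     │ │   │   │     │
├─┐ ╵ ┌─┐ ╵ │ ╶─┤ ╷ └─┐ ╷ │
│ │   │ │   │   │ │   │ │ │
│ └───┤ ╵ ┌─┴─╴ │ ├─┐ └─┤ │
│     │   │     │ │ │   │ │
│ ╶─┐ │ ┌─┴─────┘ │ └─┐ │ │
│   │ │ │         │   │ │ │
│ ╷ ├─┘ │ ╷ ╶─────┤ ╷ ╵ ╵ │
│ │ │   │ │       │ │     │
├─┘ │ ╶─┤ └─────┐ ├─┴─┬─┐ │
│   │   │       │ │   │ │ │
│ ╷ ├─╴ │ ┌───┐ │ │ ╷ │ ╵ │
│ │ │   │ │   │ │ │ │A│   │
│ ├─┘ ┌─┴─┤ ╷ │ │ ╵ │ │ ╶─┤
│ │   │   │ │ │ │   │1│   │
│ ╵ ╶─┘ ╷ ╵ │ └─┴───┘ ├─╴ │
│       │   │      B 2│   │
└───────┴───┴─────────┴───┘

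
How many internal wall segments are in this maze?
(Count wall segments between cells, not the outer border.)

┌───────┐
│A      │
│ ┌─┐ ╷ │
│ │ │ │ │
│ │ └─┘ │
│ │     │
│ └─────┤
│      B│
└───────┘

Counting internal wall segments:
Total internal walls: 9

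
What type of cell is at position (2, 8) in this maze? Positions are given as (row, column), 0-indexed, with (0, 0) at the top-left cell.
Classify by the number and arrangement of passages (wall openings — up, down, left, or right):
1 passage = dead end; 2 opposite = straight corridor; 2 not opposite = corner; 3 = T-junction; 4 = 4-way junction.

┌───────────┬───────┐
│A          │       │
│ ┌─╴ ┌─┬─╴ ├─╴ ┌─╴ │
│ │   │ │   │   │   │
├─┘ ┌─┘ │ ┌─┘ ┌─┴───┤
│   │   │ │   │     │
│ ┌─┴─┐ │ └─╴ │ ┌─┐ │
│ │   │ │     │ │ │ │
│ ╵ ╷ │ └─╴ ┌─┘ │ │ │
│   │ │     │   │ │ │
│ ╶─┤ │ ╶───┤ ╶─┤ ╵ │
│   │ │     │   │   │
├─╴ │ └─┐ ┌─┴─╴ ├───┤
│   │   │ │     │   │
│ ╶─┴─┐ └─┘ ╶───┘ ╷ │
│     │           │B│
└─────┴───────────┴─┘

Checking cell at (2, 8):
Number of passages: 2
Cell type: straight corridor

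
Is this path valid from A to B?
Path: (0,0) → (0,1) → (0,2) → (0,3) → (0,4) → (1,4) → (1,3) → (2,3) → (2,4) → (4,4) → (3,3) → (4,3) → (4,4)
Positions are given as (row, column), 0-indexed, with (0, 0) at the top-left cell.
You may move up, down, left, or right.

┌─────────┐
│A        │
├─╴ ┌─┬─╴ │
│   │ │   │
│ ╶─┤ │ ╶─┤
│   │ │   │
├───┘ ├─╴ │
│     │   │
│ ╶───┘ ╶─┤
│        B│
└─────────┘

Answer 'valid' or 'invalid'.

Checking path validity:
Result: Invalid move at step 9: cannot move from (2, 4) to (4, 4).

invalid

Correct solution:

┌─────────┐
│A → → → ↓│
├─╴ ┌─┬─╴ │
│   │ │↓ ↲│
│ ╶─┤ │ ╶─┤
│   │ │↳ ↓│
├───┘ ├─╴ │
│     │↓ ↲│
│ ╶───┘ ╶─┤
│      ↳ B│
└─────────┘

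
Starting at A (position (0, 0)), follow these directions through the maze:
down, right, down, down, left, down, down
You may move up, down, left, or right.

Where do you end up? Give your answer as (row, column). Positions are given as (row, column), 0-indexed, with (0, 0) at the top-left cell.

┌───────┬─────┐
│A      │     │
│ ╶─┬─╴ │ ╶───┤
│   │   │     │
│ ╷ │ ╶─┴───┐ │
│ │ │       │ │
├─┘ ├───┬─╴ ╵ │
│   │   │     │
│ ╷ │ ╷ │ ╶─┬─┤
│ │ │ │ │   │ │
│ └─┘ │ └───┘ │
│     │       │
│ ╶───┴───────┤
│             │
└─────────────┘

Following directions step by step:
Start: (0, 0)
  down: (0, 0) → (1, 0)
  right: (1, 0) → (1, 1)
  down: (1, 1) → (2, 1)
  down: (2, 1) → (3, 1)
  left: (3, 1) → (3, 0)
  down: (3, 0) → (4, 0)
  down: (4, 0) → (5, 0)
Final position: (5, 0)

Path taken:

┌───────┬─────┐
│A      │     │
│ ╶─┬─╴ │ ╶───┤
│↳ ↓│   │     │
│ ╷ │ ╶─┴───┐ │
│ │↓│       │ │
├─┘ ├───┬─╴ ╵ │
│↓ ↲│   │     │
│ ╷ │ ╷ │ ╶─┬─┤
│↓│ │ │ │   │ │
│ └─┘ │ └───┘ │
│B    │       │
│ ╶───┴───────┤
│             │
└─────────────┘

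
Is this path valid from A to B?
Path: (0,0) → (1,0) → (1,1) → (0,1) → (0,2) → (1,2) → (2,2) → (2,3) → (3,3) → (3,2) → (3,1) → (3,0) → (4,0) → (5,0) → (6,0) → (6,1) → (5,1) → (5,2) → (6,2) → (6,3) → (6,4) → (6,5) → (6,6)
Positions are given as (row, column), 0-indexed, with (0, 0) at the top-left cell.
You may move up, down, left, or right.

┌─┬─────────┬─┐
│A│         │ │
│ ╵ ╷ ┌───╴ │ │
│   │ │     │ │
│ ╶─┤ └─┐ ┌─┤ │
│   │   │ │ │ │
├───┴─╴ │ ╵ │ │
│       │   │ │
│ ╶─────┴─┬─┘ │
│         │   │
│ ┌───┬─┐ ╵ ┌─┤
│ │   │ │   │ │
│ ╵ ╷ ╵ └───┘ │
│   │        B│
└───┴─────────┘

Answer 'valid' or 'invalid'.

Checking path validity:
Result: All consecutive moves are passable.

valid

Correct solution:

┌─┬─────────┬─┐
│A│↱ ↓      │ │
│ ╵ ╷ ┌───╴ │ │
│↳ ↑│↓│     │ │
│ ╶─┤ └─┐ ┌─┤ │
│   │↳ ↓│ │ │ │
├───┴─╴ │ ╵ │ │
│↓ ← ← ↲│   │ │
│ ╶─────┴─┬─┘ │
│↓        │   │
│ ┌───┬─┐ ╵ ┌─┤
│↓│↱ ↓│ │   │ │
│ ╵ ╷ ╵ └───┘ │
│↳ ↑│↳ → → → B│
└───┴─────────┘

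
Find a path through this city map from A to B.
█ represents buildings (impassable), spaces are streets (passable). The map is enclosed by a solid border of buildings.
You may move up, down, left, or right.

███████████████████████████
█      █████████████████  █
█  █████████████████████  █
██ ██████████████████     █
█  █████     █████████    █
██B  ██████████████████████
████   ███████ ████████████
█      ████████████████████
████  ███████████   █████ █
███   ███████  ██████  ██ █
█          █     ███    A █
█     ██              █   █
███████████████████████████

Finding the shortest path from A to B:
Movement: cardinal only
Path length: 29 steps
Directions: left → left → left → down → left → left → left → left → left → left → left → left → left → left → left → up → left → left → left → left → left → up → up → up → up → left → up → left → left

Solution:

███████████████████████████
█      █████████████████  █
█  █████████████████████  █
██ ██████████████████     █
█  █████     █████████    █
██B←↰██████████████████████
████↑↰ ███████ ████████████
█    ↑ ████████████████████
████ ↑███████████   █████ █
███  ↑███████  ██████  ██ █
█    ↑←←←←↰█     ███ ↓←←A █
█     ██  ↑←←←←←←←←←←↲█   █
███████████████████████████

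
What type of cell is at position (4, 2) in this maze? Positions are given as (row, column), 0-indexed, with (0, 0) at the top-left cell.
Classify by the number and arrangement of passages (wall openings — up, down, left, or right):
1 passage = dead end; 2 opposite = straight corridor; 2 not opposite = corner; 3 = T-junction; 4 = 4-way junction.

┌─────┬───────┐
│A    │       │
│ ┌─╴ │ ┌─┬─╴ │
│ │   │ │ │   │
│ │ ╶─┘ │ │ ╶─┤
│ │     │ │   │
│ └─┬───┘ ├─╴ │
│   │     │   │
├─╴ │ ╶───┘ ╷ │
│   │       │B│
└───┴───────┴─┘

Checking cell at (4, 2):
Number of passages: 2
Cell type: corner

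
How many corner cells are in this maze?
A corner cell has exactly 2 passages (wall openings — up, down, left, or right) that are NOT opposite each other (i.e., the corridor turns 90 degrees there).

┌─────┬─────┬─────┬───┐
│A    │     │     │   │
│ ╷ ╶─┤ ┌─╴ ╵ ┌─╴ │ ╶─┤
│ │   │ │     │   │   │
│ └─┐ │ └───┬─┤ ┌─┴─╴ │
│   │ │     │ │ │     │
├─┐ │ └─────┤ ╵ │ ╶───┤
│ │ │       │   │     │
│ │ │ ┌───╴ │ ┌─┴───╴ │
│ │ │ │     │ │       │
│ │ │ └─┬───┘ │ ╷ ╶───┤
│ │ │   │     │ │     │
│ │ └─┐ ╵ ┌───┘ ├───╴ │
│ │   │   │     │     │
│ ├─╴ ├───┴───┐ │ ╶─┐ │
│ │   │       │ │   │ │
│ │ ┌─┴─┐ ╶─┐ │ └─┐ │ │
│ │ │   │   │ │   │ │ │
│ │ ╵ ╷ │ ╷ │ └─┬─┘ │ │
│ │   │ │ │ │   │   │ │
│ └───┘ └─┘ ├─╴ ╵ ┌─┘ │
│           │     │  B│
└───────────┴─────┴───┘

Counting corner cells (2 non-opposite passages):
Total corners: 55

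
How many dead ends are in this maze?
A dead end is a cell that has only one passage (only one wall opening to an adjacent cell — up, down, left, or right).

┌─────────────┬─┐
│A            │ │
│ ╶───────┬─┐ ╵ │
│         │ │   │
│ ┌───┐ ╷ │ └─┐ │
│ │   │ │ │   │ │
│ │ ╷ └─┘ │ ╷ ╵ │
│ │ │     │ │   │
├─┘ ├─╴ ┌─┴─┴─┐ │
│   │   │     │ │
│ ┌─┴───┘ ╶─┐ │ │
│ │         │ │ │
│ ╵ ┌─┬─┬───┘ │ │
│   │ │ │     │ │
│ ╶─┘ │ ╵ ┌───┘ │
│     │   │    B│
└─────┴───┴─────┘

Checking each cell for number of passages:

Dead ends found at positions:
  (0, 7)
  (1, 5)
  (2, 3)
  (3, 0)
  (3, 5)
  (4, 2)
  (5, 5)
  (6, 2)
  (6, 3)
  (7, 5)
Total dead ends: 10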